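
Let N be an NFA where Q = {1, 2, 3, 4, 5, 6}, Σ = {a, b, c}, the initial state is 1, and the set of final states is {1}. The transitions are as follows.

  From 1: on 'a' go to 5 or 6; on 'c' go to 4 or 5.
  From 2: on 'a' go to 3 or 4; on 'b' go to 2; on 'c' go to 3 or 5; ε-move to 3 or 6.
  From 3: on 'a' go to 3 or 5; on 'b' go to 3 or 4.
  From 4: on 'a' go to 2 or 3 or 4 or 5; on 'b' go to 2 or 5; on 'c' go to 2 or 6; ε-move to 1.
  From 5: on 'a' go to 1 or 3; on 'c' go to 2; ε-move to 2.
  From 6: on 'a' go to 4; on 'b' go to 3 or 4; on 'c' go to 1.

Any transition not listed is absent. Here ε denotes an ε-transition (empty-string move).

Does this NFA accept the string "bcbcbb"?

Start in {1}.
Read 'b': {1} → ∅.
The set is empty and remains empty for the remaining 5 symbols.
The final set ∅ contains no accepting state.

No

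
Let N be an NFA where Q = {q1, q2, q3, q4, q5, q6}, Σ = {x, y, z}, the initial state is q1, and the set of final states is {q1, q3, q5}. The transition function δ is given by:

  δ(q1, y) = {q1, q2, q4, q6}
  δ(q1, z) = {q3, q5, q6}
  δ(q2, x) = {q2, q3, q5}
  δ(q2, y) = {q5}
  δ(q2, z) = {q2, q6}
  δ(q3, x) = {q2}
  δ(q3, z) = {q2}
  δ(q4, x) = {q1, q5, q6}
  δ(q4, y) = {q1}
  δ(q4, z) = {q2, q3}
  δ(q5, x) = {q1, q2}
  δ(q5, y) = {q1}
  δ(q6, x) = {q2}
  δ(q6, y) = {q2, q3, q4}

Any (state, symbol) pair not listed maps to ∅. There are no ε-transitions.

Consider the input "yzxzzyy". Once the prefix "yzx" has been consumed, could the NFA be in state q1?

Yes

Start in {q1}.
Read 'y': q1→{q1, q2, q4, q6}; now {q1, q2, q4, q6}.
Read 'z': q1→{q3, q5, q6}, q2→{q2, q6}, q4→{q2, q3}, q6→∅; now {q2, q3, q5, q6}.
Read 'x': q2→{q2, q3, q5}, q3→{q2}, q5→{q1, q2}, q6→{q2}; now {q1, q2, q3, q5}.
State q1 is in {q1, q2, q3, q5}.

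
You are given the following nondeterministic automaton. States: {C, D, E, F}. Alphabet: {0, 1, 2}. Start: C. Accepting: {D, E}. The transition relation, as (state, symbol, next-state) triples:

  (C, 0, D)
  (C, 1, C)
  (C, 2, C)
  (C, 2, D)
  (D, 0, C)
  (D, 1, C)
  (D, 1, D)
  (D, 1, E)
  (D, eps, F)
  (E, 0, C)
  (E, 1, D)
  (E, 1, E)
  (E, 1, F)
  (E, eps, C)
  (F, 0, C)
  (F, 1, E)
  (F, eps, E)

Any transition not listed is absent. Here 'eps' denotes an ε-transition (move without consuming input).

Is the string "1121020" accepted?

Yes

Start in {C}.
Read '1': {C} → {C}.
Read '1': {C} → {C}.
Read '2': {C} → {C, D, E, F}.
Read '1': {C, D, E, F} → {C, D, E, F}.
Read '0': {C, D, E, F} → {C, D, E, F}.
Read '2': {C, D, E, F} → {C, D, E, F}.
Read '0': {C, D, E, F} → {C, D, E, F}.
The final set {C, D, E, F} contains the accepting states D, E.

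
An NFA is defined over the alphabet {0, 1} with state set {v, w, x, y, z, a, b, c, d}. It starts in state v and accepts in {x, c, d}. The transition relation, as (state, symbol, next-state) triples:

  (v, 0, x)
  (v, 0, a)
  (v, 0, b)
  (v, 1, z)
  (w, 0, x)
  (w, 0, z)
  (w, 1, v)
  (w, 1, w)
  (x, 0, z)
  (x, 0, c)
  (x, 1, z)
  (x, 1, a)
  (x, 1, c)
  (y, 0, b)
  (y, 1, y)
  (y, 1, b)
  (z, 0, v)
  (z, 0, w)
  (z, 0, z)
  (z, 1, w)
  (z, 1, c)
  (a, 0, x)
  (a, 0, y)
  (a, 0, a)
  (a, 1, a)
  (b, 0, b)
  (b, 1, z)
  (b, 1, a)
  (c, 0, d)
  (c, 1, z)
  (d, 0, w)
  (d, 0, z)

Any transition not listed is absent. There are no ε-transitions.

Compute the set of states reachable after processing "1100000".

Start in {v}.
Read '1': {v} → {z}.
Read '1': {z} → {w, c}.
Read '0': {w, c} → {x, z, d}.
Read '0': {x, z, d} → {v, w, z, c}.
Read '0': {v, w, z, c} → {v, w, x, z, a, b, d}.
Read '0': {v, w, x, z, a, b, d} → {v, w, x, y, z, a, b, c}.
Read '0': {v, w, x, y, z, a, b, c} → {v, w, x, y, z, a, b, c, d}.

{v, w, x, y, z, a, b, c, d}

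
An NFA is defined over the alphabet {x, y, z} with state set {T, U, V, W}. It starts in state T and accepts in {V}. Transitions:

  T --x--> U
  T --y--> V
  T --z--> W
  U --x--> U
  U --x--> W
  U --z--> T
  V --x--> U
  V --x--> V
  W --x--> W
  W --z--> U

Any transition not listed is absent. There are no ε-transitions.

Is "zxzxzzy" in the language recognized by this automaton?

Yes

Start in {T}.
Read 'z': T→{W}; now {W}.
Read 'x': W→{W}; now {W}.
Read 'z': W→{U}; now {U}.
Read 'x': U→{U, W}; now {U, W}.
Read 'z': U→{T}, W→{U}; now {T, U}.
Read 'z': T→{W}, U→{T}; now {T, W}.
Read 'y': T→{V}, W→∅; now {V}.
The final set {V} contains the accepting state V.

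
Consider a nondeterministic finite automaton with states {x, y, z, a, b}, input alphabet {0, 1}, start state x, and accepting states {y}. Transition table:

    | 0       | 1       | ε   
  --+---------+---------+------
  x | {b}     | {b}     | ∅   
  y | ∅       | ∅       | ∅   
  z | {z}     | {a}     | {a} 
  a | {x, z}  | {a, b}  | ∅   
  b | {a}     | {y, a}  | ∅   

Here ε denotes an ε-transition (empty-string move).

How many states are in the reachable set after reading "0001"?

Start in {x}.
Read '0': x→{b}; now {b}.
Read '0': b→{a}; now {a}.
Read '0': a→{x, z}; union {x, z}; ε-closure = {x, z, a}.
Read '1': x→{b}, z→{a}, a→{a, b}; now {a, b}.
That set has 2 states.

2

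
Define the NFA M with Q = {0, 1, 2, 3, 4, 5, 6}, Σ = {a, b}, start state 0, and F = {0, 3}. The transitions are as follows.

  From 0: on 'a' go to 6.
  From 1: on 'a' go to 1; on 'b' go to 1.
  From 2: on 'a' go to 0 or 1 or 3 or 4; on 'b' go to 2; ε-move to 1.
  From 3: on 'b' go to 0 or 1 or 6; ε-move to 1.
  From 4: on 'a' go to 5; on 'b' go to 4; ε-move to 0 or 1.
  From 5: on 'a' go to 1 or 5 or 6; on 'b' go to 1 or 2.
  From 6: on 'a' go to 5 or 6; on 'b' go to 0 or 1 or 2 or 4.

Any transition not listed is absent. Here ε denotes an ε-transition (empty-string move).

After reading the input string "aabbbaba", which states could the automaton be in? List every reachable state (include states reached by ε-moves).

{0, 1, 3, 4, 5, 6}

Start in {0}.
Read 'a': {0} → {6}.
Read 'a': {6} → {5, 6}.
Read 'b': {5, 6} → {0, 1, 2, 4}.
Read 'b': {0, 1, 2, 4} → {0, 1, 2, 4}.
Read 'b': {0, 1, 2, 4} → {0, 1, 2, 4}.
Read 'a': {0, 1, 2, 4} → {0, 1, 3, 4, 5, 6}.
Read 'b': {0, 1, 3, 4, 5, 6} → {0, 1, 2, 4, 6}.
Read 'a': {0, 1, 2, 4, 6} → {0, 1, 3, 4, 5, 6}.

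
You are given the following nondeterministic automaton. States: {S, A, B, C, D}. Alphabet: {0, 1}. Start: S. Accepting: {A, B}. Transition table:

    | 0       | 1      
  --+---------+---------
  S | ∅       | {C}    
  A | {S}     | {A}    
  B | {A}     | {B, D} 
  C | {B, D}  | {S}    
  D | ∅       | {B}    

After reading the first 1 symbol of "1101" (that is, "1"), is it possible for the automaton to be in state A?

Start in {S}.
Read '1': {S} → {C}.
State A is not in {C}.

No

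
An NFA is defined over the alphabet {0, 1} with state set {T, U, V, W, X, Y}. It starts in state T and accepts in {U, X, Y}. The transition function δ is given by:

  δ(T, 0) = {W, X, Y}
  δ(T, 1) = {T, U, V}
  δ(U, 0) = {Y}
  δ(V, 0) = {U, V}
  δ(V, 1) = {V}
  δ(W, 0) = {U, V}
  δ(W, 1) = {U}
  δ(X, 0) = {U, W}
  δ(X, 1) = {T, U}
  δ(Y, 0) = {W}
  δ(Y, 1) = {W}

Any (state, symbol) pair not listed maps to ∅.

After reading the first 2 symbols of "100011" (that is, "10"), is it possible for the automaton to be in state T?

No

Start in {T}.
Read '1': {T} → {T, U, V}.
Read '0': {T, U, V} → {U, V, W, X, Y}.
State T is not in {U, V, W, X, Y}.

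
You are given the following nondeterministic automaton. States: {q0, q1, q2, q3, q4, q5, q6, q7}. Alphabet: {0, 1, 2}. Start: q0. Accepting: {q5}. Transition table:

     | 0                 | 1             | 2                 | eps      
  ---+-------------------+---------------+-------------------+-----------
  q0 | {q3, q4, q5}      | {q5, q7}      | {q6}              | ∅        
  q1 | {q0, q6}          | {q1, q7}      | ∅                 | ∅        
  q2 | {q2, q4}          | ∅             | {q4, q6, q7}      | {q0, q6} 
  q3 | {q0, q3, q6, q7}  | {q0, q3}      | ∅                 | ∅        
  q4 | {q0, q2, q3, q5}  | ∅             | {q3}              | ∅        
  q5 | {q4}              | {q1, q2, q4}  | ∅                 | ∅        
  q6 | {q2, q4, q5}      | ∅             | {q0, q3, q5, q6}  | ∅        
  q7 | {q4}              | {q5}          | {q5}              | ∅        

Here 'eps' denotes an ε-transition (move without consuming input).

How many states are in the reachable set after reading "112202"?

6

Start in {q0}.
Read '1': q0→{q5, q7}; now {q5, q7}.
Read '1': q5→{q1, q2, q4}, q7→{q5}; union {q1, q2, q4, q5}; ε-closure = {q0, q1, q2, q4, q5, q6}.
Read '2': q0→{q6}, q1→∅, q2→{q4, q6, q7}, q4→{q3}, q5→∅, q6→{q0, q3, q5, q6}; now {q0, q3, q4, q5, q6, q7}.
Read '2': q0→{q6}, q3→∅, q4→{q3}, q5→∅, q6→{q0, q3, q5, q6}, q7→{q5}; now {q0, q3, q5, q6}.
Read '0': q0→{q3, q4, q5}, q3→{q0, q3, q6, q7}, q5→{q4}, q6→{q2, q4, q5}; now {q0, q2, q3, q4, q5, q6, q7}.
Read '2': q0→{q6}, q2→{q4, q6, q7}, q3→∅, q4→{q3}, q5→∅, q6→{q0, q3, q5, q6}, q7→{q5}; now {q0, q3, q4, q5, q6, q7}.
That set has 6 states.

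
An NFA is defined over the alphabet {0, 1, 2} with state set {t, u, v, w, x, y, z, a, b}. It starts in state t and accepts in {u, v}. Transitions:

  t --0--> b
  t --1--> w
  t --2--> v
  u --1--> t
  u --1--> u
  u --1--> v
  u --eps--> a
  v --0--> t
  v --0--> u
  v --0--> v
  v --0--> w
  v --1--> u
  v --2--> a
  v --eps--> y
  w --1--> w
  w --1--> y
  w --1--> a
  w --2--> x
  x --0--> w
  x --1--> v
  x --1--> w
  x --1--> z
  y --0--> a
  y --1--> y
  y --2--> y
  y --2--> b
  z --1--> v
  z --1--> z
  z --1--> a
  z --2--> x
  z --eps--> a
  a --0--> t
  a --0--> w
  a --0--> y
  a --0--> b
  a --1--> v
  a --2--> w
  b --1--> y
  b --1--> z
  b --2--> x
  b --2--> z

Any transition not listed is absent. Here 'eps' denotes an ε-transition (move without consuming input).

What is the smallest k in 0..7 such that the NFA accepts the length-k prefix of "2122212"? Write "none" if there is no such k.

Start in {t}.
Read '2': {t} → {v, y}.
None of the earlier sets intersect F, but {v, y} does.

1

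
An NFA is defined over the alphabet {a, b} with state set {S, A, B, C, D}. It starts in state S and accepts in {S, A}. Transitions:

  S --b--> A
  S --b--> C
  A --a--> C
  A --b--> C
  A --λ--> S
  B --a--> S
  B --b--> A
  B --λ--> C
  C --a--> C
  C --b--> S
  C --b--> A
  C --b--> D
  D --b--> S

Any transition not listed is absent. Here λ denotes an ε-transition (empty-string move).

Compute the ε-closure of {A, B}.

Begin with {A, B}.
ε-move A → S; add S.
ε-move B → C; add C.

{S, A, B, C}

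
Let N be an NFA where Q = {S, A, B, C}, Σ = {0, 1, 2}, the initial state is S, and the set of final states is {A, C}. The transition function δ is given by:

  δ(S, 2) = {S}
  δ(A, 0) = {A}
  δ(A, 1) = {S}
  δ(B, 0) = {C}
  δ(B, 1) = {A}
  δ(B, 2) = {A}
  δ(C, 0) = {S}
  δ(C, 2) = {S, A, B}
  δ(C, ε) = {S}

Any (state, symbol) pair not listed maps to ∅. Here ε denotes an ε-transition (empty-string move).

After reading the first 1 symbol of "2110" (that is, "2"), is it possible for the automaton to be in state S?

Yes

Start in {S}.
Read '2': S→{S}; now {S}.
State S is in {S}.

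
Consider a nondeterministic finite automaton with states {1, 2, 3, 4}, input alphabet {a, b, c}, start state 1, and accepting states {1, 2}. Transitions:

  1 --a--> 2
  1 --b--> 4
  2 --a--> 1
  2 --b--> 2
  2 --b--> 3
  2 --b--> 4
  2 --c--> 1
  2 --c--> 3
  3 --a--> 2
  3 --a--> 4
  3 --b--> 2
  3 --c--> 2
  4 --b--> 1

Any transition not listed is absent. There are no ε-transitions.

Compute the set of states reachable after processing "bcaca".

Start in {1}.
Read 'b': {1} → {4}.
Read 'c': {4} → ∅.
The set is empty and remains empty for the remaining 3 symbols.

∅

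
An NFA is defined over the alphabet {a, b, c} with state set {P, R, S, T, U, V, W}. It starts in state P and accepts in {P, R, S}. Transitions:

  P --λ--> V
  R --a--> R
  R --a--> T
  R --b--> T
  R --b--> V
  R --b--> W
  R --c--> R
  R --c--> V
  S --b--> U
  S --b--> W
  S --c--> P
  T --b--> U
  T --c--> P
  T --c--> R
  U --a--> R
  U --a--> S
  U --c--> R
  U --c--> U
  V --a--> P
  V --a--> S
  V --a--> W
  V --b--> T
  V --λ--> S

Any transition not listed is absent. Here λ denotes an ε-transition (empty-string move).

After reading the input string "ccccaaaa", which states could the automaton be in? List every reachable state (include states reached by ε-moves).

Start: ε-closure({P}) = {P, S, V}.
Read 'c': P→∅, S→{P}, V→∅; union {P}; ε-closure = {P, S, V}.
Read 'c': P→∅, S→{P}, V→∅; union {P}; ε-closure = {P, S, V}.
Read 'c': P→∅, S→{P}, V→∅; union {P}; ε-closure = {P, S, V}.
Read 'c': P→∅, S→{P}, V→∅; union {P}; ε-closure = {P, S, V}.
Read 'a': P→∅, S→∅, V→{P, S, W}; union {P, S, W}; ε-closure = {P, S, V, W}.
Read 'a': P→∅, S→∅, V→{P, S, W}, W→∅; union {P, S, W}; ε-closure = {P, S, V, W}.
Read 'a': P→∅, S→∅, V→{P, S, W}, W→∅; union {P, S, W}; ε-closure = {P, S, V, W}.
Read 'a': P→∅, S→∅, V→{P, S, W}, W→∅; union {P, S, W}; ε-closure = {P, S, V, W}.

{P, S, V, W}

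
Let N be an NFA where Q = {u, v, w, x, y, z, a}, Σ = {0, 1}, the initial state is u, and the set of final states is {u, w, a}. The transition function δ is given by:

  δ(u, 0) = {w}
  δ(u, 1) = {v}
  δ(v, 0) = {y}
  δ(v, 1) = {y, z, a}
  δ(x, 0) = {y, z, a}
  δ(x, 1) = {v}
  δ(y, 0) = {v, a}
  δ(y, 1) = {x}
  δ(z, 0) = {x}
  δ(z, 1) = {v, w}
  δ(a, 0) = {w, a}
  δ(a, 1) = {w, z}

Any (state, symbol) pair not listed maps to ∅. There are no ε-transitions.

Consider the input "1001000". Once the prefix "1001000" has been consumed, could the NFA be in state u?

No

Start in {u}.
Read '1': u→{v}; now {v}.
Read '0': v→{y}; now {y}.
Read '0': y→{v, a}; now {v, a}.
Read '1': v→{y, z, a}, a→{w, z}; now {w, y, z, a}.
Read '0': w→∅, y→{v, a}, z→{x}, a→{w, a}; now {v, w, x, a}.
Read '0': v→{y}, w→∅, x→{y, z, a}, a→{w, a}; now {w, y, z, a}.
Read '0': w→∅, y→{v, a}, z→{x}, a→{w, a}; now {v, w, x, a}.
State u is not in {v, w, x, a}.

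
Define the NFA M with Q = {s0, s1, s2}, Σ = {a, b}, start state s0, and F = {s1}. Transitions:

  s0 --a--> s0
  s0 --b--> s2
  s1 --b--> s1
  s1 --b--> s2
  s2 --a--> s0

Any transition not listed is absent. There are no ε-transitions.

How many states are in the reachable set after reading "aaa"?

Start in {s0}.
Read 'a': s0→{s0}; now {s0}.
Read 'a': s0→{s0}; now {s0}.
Read 'a': s0→{s0}; now {s0}.
That set has 1 state.

1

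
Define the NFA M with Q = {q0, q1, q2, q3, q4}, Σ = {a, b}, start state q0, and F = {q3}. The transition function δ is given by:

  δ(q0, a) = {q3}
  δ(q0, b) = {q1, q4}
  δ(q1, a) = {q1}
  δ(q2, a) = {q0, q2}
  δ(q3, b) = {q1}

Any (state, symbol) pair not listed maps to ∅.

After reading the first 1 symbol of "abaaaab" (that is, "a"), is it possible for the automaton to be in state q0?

Start in {q0}.
Read 'a': q0→{q3}; now {q3}.
State q0 is not in {q3}.

No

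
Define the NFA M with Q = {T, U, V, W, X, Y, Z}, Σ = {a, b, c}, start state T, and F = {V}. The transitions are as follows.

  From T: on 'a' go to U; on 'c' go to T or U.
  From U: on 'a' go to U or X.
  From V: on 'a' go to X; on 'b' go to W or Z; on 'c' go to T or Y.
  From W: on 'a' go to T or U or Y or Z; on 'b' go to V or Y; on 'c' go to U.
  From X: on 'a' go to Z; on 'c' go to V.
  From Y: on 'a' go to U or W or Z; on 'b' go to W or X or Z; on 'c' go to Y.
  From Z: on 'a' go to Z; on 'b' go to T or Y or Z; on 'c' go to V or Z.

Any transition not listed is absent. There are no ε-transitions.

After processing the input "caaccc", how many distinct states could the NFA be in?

5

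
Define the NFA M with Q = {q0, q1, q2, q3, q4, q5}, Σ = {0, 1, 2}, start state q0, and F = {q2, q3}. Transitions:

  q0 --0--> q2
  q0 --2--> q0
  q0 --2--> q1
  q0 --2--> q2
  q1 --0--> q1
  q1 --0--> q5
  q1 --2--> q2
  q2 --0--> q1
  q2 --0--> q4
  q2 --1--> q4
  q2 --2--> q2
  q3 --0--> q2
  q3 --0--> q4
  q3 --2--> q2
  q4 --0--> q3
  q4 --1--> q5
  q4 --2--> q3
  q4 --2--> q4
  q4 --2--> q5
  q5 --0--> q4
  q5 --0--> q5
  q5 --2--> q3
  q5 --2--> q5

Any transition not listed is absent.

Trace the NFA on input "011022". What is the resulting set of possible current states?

{q2, q3, q4, q5}

Start in {q0}.
Read '0': q0→{q2}; now {q2}.
Read '1': q2→{q4}; now {q4}.
Read '1': q4→{q5}; now {q5}.
Read '0': q5→{q4, q5}; now {q4, q5}.
Read '2': q4→{q3, q4, q5}, q5→{q3, q5}; now {q3, q4, q5}.
Read '2': q3→{q2}, q4→{q3, q4, q5}, q5→{q3, q5}; now {q2, q3, q4, q5}.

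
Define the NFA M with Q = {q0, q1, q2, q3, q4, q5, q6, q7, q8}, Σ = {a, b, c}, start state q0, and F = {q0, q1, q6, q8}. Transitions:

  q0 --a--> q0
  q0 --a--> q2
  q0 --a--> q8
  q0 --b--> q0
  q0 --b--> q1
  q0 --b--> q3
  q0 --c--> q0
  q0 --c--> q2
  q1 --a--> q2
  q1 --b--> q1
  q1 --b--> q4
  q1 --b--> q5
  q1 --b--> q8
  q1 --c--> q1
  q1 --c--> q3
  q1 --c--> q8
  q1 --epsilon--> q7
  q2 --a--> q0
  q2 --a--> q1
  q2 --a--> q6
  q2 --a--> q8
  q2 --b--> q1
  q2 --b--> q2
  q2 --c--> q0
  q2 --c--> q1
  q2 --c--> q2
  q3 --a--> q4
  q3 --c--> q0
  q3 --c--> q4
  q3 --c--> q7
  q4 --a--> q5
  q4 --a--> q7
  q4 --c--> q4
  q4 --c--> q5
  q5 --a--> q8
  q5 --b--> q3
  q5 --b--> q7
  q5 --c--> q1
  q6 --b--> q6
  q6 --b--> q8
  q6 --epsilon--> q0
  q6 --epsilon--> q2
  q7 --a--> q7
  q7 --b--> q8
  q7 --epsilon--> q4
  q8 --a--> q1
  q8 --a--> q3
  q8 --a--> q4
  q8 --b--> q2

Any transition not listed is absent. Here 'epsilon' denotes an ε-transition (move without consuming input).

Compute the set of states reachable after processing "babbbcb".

{q0, q1, q2, q3, q4, q5, q7, q8}

Start in {q0}.
Read 'b': {q0} → {q0, q1, q3, q4, q7}.
Read 'a': {q0, q1, q3, q4, q7} → {q0, q2, q4, q5, q7, q8}.
Read 'b': {q0, q2, q4, q5, q7, q8} → {q0, q1, q2, q3, q4, q7, q8}.
Read 'b': {q0, q1, q2, q3, q4, q7, q8} → {q0, q1, q2, q3, q4, q5, q7, q8}.
Read 'b': {q0, q1, q2, q3, q4, q5, q7, q8} → {q0, q1, q2, q3, q4, q5, q7, q8}.
Read 'c': {q0, q1, q2, q3, q4, q5, q7, q8} → {q0, q1, q2, q3, q4, q5, q7, q8}.
Read 'b': {q0, q1, q2, q3, q4, q5, q7, q8} → {q0, q1, q2, q3, q4, q5, q7, q8}.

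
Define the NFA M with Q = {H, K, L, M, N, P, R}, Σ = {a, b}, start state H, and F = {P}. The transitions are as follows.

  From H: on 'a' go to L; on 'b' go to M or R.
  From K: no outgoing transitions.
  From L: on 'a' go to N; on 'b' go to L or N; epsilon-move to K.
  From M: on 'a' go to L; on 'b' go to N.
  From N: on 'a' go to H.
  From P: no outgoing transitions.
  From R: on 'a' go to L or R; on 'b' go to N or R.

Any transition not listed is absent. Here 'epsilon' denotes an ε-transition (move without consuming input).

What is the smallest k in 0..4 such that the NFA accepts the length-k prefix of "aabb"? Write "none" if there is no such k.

Start in {H}.
Read 'a': H→{L}; union {L}; ε-closure = {K, L}.
Read 'a': K→∅, L→{N}; now {N}.
Read 'b': N→∅; now ∅.
The set is empty and remains empty for the remaining 1 symbol.
No reachable set along the way intersects F.

none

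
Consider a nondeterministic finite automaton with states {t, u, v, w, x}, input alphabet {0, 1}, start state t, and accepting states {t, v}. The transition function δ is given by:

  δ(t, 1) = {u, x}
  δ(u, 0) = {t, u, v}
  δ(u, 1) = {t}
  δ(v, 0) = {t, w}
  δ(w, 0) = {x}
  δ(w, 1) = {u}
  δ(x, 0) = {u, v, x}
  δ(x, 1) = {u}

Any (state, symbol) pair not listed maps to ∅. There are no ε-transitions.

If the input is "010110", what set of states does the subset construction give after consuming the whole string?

∅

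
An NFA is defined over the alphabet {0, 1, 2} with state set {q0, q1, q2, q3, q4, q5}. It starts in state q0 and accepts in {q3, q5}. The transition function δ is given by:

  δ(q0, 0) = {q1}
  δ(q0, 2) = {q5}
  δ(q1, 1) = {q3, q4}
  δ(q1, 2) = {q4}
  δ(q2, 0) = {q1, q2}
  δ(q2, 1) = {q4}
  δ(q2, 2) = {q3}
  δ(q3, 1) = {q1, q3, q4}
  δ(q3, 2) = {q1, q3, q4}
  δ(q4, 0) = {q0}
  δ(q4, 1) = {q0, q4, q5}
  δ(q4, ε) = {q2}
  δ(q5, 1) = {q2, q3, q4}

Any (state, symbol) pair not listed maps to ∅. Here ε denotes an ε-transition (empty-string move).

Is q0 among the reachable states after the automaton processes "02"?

No

Start in {q0}.
Read '0': q0→{q1}; now {q1}.
Read '2': q1→{q4}; union {q4}; ε-closure = {q2, q4}.
State q0 is not in {q2, q4}.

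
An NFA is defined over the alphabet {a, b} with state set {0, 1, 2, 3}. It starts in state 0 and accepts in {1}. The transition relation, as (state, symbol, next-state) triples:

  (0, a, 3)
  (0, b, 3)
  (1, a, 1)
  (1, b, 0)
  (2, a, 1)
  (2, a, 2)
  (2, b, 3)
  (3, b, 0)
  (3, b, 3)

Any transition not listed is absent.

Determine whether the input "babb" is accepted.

Start in {0}.
Read 'b': {0} → {3}.
Read 'a': {3} → ∅.
The set is empty and remains empty for the remaining 2 symbols.
The final set ∅ contains no accepting state.

No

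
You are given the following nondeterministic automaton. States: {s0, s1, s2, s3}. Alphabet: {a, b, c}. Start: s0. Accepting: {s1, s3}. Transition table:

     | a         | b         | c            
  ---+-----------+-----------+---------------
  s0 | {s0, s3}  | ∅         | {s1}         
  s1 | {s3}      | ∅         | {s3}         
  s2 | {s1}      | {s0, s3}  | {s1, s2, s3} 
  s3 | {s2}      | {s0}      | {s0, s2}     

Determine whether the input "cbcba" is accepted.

No

Start in {s0}.
Read 'c': s0→{s1}; now {s1}.
Read 'b': s1→∅; now ∅.
The set is empty and remains empty for the remaining 3 symbols.
The final set ∅ contains no accepting state.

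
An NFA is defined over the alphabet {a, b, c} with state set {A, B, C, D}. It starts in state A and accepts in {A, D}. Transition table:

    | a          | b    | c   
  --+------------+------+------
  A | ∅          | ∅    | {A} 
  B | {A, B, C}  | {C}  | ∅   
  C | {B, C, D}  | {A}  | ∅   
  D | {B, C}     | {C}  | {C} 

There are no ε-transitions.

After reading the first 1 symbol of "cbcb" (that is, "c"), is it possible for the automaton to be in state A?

Start in {A}.
Read 'c': {A} → {A}.
State A is in {A}.

Yes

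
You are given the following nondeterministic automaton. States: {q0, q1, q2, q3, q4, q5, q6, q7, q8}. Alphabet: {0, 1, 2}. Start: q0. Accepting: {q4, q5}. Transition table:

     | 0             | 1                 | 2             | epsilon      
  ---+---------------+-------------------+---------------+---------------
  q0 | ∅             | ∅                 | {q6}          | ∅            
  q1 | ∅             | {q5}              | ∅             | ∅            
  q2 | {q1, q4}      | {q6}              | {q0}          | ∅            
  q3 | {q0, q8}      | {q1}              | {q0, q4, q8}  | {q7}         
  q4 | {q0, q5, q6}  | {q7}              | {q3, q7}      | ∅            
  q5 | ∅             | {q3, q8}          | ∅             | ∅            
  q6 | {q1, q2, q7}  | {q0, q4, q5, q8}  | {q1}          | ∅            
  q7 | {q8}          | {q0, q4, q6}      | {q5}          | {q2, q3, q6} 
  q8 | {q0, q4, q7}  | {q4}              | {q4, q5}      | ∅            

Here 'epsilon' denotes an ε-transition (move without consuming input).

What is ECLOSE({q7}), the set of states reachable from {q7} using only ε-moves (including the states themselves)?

Begin with {q7}.
ε-move q7 → q2; add q2.
ε-move q7 → q3; add q3.
ε-move q7 → q6; add q6.

{q2, q3, q6, q7}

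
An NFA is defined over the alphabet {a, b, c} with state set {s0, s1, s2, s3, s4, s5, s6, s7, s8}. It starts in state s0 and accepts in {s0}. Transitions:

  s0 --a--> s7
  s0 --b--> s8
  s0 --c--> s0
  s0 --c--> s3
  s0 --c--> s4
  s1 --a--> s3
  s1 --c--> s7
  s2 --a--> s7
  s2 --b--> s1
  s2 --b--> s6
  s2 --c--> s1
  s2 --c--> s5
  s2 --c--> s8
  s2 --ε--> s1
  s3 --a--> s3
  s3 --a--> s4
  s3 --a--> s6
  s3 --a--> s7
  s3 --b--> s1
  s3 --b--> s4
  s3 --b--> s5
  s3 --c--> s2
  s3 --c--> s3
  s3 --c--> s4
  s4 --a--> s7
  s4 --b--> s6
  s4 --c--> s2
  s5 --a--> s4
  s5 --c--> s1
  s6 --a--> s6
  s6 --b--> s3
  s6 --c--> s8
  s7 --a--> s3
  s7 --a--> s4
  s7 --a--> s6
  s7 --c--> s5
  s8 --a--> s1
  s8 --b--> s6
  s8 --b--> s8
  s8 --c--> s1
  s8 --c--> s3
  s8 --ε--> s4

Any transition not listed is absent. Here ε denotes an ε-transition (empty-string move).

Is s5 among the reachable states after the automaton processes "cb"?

Yes

Start in {s0}.
Read 'c': s0→{s0, s3, s4}; now {s0, s3, s4}.
Read 'b': s0→{s8}, s3→{s1, s4, s5}, s4→{s6}; now {s1, s4, s5, s6, s8}.
State s5 is in {s1, s4, s5, s6, s8}.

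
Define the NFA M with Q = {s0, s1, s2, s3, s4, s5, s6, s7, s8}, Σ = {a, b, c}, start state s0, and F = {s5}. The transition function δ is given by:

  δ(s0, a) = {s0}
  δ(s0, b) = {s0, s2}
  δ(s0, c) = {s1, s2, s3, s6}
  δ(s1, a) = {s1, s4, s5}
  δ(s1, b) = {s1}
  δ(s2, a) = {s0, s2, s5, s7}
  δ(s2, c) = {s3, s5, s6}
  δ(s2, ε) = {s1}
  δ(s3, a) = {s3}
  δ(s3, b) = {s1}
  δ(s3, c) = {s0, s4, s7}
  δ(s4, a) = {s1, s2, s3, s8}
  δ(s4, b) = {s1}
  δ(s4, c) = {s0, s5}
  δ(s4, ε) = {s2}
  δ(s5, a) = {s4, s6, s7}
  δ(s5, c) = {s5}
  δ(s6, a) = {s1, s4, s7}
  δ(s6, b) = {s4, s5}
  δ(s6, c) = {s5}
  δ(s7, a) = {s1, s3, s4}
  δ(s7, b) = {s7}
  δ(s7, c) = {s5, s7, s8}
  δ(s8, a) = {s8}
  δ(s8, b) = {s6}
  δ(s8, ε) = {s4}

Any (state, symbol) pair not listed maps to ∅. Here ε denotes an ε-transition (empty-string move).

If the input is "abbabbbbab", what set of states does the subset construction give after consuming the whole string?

{s0, s1, s2, s7}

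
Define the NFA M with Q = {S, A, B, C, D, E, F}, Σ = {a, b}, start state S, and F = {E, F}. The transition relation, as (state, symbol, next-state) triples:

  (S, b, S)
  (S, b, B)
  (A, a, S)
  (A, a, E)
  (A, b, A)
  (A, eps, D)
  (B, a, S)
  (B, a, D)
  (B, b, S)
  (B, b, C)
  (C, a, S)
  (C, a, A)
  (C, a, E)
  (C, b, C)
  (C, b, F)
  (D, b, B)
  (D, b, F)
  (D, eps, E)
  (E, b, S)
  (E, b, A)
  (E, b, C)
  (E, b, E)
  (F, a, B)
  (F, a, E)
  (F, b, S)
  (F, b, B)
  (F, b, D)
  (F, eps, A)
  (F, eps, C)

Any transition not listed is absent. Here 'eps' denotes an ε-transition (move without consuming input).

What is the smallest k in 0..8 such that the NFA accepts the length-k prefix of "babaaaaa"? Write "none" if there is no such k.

2

Start in {S}.
Read 'b': S→{S, B}; now {S, B}.
Read 'a': S→∅, B→{S, D}; union {S, D}; ε-closure = {S, D, E}.
None of the earlier sets intersect F, but {S, D, E} does.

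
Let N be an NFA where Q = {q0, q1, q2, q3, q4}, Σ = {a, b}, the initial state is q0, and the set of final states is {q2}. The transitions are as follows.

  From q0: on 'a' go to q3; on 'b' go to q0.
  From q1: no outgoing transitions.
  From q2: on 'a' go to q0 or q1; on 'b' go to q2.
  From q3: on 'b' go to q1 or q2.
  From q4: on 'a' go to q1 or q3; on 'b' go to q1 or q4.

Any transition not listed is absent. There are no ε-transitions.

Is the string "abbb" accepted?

Start in {q0}.
Read 'a': q0→{q3}; now {q3}.
Read 'b': q3→{q1, q2}; now {q1, q2}.
Read 'b': q1→∅, q2→{q2}; now {q2}.
Read 'b': q2→{q2}; now {q2}.
The final set {q2} contains the accepting state q2.

Yes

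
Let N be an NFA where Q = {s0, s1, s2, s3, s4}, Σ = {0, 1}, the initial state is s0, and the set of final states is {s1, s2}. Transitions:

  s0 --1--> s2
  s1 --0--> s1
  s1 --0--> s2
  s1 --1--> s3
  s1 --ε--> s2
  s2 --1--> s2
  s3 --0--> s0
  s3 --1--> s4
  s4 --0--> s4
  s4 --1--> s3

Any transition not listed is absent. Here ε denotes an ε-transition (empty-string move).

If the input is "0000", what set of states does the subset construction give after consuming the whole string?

∅

Start in {s0}.
Read '0': s0→∅; now ∅.
The set is empty and remains empty for the remaining 3 symbols.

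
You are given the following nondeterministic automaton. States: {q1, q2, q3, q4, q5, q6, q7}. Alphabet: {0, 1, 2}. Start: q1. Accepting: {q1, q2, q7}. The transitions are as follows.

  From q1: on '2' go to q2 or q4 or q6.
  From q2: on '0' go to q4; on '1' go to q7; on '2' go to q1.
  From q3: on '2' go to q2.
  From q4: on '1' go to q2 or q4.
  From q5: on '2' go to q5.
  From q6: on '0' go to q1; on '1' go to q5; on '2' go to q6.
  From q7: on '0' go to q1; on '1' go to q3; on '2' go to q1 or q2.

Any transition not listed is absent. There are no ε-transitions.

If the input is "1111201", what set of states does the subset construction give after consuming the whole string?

∅

Start in {q1}.
Read '1': q1→∅; now ∅.
The set is empty and remains empty for the remaining 6 symbols.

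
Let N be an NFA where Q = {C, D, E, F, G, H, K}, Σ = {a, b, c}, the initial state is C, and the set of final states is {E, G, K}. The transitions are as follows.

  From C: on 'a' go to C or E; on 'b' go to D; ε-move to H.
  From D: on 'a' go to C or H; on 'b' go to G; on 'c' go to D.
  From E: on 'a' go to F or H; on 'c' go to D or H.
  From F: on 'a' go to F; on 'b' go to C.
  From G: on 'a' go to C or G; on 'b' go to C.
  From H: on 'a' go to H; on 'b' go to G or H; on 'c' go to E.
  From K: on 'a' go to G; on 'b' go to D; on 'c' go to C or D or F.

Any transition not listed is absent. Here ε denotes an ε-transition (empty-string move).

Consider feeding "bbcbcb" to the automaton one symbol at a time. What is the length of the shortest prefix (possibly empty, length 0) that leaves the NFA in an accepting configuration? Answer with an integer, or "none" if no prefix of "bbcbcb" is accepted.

1

Start: ε-closure({C}) = {C, H}.
Read 'b': C→{D}, H→{G, H}; now {D, G, H}.
None of the earlier sets intersect F, but {D, G, H} does.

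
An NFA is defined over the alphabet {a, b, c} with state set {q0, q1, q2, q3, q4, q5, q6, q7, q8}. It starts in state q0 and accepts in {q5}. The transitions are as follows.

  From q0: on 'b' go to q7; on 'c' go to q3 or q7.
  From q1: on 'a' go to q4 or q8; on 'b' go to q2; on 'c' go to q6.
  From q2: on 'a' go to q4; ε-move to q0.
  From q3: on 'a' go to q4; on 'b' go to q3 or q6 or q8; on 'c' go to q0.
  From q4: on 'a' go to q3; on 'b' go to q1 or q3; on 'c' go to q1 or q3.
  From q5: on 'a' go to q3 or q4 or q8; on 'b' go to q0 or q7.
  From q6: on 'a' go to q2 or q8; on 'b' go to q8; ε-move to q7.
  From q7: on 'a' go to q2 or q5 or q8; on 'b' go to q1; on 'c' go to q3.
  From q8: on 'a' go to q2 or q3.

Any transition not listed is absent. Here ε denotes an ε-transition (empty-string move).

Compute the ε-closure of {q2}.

{q0, q2}

Begin with {q2}.
ε-move q2 → q0; add q0.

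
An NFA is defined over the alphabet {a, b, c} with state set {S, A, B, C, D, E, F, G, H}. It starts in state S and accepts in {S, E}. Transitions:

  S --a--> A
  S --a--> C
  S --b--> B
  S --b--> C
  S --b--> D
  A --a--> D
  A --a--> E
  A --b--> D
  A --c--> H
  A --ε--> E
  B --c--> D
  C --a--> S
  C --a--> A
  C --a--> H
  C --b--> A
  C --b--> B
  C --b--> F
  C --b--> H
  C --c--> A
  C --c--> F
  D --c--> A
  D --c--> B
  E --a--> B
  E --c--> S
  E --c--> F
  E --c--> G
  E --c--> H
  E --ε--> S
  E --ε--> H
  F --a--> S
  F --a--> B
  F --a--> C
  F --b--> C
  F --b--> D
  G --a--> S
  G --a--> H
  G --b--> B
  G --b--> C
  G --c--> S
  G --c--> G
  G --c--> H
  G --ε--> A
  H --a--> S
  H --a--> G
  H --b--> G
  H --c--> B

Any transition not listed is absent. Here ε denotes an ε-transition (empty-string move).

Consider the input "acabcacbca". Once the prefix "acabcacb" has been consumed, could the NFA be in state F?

Start in {S}.
Read 'a': S→{A, C}; union {A, C}; ε-closure = {S, A, C, E, H}.
Read 'c': S→∅, A→{H}, C→{A, F}, E→{S, F, G, H}, H→{B}; union {S, A, B, F, G, H}; ε-closure = {S, A, B, E, F, G, H}.
Read 'a': S→{A, C}, A→{D, E}, B→∅, E→{B}, F→{S, B, C}, G→{S, H}, H→{S, G}; now {S, A, B, C, D, E, G, H}.
Read 'b': S→{B, C, D}, A→{D}, B→∅, C→{A, B, F, H}, D→∅, E→∅, G→{B, C}, H→{G}; union {A, B, C, D, F, G, H}; ε-closure = {S, A, B, C, D, E, F, G, H}.
Read 'c': S→∅, A→{H}, B→{D}, C→{A, F}, D→{A, B}, E→{S, F, G, H}, F→∅, G→{S, G, H}, H→{B}; union {S, A, B, D, F, G, H}; ε-closure = {S, A, B, D, E, F, G, H}.
Read 'a': S→{A, C}, A→{D, E}, B→∅, D→∅, E→{B}, F→{S, B, C}, G→{S, H}, H→{S, G}; now {S, A, B, C, D, E, G, H}.
Read 'c': S→∅, A→{H}, B→{D}, C→{A, F}, D→{A, B}, E→{S, F, G, H}, G→{S, G, H}, H→{B}; union {S, A, B, D, F, G, H}; ε-closure = {S, A, B, D, E, F, G, H}.
Read 'b': S→{B, C, D}, A→{D}, B→∅, D→∅, E→∅, F→{C, D}, G→{B, C}, H→{G}; union {B, C, D, G}; ε-closure = {S, A, B, C, D, E, G, H}.
State F is not in {S, A, B, C, D, E, G, H}.

No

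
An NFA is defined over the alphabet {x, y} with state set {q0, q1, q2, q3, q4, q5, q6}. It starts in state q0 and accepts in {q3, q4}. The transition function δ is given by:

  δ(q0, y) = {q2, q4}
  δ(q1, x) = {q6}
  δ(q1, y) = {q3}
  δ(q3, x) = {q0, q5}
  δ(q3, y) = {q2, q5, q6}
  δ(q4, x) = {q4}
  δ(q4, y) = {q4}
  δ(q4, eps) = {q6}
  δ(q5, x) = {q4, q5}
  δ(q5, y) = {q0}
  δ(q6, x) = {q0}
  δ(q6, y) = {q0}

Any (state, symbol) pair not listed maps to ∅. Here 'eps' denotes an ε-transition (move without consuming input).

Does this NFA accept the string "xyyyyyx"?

No

Start in {q0}.
Read 'x': q0→∅; now ∅.
The set is empty and remains empty for the remaining 6 symbols.
The final set ∅ contains no accepting state.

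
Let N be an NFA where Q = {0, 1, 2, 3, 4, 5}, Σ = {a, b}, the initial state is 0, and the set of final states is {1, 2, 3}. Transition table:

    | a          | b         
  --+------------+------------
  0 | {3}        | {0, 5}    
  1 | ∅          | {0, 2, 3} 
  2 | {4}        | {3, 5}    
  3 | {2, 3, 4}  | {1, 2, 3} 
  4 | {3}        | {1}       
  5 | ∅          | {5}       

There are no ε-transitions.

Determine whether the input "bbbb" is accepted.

No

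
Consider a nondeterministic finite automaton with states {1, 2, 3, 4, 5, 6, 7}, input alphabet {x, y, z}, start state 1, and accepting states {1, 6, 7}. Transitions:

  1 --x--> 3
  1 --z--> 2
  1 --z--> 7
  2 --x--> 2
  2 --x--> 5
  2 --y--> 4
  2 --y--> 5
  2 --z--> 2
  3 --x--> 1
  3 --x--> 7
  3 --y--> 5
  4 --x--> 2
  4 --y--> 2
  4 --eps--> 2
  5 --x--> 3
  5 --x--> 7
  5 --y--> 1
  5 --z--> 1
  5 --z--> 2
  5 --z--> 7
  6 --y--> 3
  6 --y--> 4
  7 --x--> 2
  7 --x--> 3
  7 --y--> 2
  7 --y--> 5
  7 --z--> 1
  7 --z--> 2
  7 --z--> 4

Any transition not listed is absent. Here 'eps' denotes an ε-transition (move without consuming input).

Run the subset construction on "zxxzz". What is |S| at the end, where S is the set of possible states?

Start in {1}.
Read 'z': {1} → {2, 7}.
Read 'x': {2, 7} → {2, 3, 5}.
Read 'x': {2, 3, 5} → {1, 2, 3, 5, 7}.
Read 'z': {1, 2, 3, 5, 7} → {1, 2, 4, 7}.
Read 'z': {1, 2, 4, 7} → {1, 2, 4, 7}.
That set has 4 states.

4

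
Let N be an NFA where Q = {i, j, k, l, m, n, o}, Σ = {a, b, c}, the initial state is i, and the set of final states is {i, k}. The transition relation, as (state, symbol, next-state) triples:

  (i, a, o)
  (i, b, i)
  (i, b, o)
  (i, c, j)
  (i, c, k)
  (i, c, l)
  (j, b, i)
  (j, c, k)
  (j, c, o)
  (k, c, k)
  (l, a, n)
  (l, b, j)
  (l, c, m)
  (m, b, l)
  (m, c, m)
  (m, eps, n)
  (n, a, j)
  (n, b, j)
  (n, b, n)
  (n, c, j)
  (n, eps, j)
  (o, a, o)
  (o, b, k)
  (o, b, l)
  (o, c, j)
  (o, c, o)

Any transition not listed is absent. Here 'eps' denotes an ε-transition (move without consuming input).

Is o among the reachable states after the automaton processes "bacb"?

No

Start in {i}.
Read 'b': {i} → {i, o}.
Read 'a': {i, o} → {o}.
Read 'c': {o} → {j, o}.
Read 'b': {j, o} → {i, k, l}.
State o is not in {i, k, l}.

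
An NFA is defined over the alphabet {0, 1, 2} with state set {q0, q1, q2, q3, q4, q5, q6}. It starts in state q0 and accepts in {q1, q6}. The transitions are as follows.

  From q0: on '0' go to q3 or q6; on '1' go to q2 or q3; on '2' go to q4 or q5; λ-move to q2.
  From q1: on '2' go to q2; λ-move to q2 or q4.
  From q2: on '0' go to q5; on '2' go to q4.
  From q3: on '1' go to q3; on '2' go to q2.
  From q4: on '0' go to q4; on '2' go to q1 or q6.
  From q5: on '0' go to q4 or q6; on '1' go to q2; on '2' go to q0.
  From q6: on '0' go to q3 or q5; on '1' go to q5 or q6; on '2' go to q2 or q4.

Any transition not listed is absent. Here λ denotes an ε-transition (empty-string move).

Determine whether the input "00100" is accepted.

Start: ε-closure({q0}) = {q0, q2}.
Read '0': q0→{q3, q6}, q2→{q5}; now {q3, q5, q6}.
Read '0': q3→∅, q5→{q4, q6}, q6→{q3, q5}; now {q3, q4, q5, q6}.
Read '1': q3→{q3}, q4→∅, q5→{q2}, q6→{q5, q6}; now {q2, q3, q5, q6}.
Read '0': q2→{q5}, q3→∅, q5→{q4, q6}, q6→{q3, q5}; now {q3, q4, q5, q6}.
Read '0': q3→∅, q4→{q4}, q5→{q4, q6}, q6→{q3, q5}; now {q3, q4, q5, q6}.
The final set {q3, q4, q5, q6} contains the accepting state q6.

Yes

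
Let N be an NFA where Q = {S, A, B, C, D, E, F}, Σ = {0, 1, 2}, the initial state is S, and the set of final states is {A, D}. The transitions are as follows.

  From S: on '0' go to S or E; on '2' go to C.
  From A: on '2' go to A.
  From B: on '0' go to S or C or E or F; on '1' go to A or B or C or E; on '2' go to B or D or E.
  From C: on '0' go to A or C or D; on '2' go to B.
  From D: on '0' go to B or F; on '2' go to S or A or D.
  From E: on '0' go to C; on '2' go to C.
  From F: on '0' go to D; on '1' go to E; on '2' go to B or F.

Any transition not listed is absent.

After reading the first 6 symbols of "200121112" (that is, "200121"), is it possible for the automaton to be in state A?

Start in {S}.
Read '2': {S} → {C}.
Read '0': {C} → {A, C, D}.
Read '0': {A, C, D} → {A, B, C, D, F}.
Read '1': {A, B, C, D, F} → {A, B, C, E}.
Read '2': {A, B, C, E} → {A, B, C, D, E}.
Read '1': {A, B, C, D, E} → {A, B, C, E}.
State A is in {A, B, C, E}.

Yes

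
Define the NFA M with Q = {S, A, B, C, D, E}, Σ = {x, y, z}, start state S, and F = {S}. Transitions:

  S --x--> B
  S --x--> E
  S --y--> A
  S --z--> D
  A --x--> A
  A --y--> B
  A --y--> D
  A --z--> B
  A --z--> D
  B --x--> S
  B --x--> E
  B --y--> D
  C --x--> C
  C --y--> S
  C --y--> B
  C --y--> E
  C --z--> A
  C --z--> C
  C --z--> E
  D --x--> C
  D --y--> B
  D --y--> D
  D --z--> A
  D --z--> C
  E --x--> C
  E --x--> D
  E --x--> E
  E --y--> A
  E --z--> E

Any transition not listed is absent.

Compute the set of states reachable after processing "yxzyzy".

Start in {S}.
Read 'y': {S} → {A}.
Read 'x': {A} → {A}.
Read 'z': {A} → {B, D}.
Read 'y': {B, D} → {B, D}.
Read 'z': {B, D} → {A, C}.
Read 'y': {A, C} → {S, B, D, E}.

{S, B, D, E}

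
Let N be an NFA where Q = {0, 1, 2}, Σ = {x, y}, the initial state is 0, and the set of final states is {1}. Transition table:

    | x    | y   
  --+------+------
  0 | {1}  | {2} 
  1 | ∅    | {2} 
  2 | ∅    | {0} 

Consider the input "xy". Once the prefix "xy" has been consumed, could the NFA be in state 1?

Start in {0}.
Read 'x': 0→{1}; now {1}.
Read 'y': 1→{2}; now {2}.
State 1 is not in {2}.

No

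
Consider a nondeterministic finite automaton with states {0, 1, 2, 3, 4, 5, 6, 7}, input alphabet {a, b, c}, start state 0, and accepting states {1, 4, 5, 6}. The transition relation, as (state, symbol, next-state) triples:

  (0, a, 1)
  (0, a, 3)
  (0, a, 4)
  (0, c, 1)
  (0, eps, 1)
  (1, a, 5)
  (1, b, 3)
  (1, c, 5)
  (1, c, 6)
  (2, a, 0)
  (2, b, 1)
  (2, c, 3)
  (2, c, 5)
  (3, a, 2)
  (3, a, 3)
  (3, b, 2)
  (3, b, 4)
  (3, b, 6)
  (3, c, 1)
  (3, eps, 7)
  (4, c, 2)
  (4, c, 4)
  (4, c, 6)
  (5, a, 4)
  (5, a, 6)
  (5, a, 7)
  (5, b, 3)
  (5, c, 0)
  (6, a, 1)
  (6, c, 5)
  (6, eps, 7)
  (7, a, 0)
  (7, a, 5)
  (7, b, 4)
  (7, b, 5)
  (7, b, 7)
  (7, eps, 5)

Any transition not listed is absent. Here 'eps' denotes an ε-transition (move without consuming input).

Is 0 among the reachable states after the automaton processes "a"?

Start: ε-closure({0}) = {0, 1}.
Read 'a': {0, 1} → {1, 3, 4, 5, 7}.
State 0 is not in {1, 3, 4, 5, 7}.

No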